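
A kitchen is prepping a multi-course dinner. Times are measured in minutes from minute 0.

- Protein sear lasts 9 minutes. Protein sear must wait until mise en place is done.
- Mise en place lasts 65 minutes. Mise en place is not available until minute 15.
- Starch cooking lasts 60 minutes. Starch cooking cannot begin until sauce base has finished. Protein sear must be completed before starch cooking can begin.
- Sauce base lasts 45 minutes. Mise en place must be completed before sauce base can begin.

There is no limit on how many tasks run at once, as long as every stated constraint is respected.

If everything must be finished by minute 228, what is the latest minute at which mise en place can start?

58

Nothing follows starch cooking; the deadline of minute 228 is its only limit. It must start by 228 − 60 = minute 168.
Sauce base must finish before starch cooking (must start by minute 168). With a 45-minute duration, sauce base must start by 168 − 45 = minute 123.
Protein sear feeds into starch cooking (must start by minute 168); so protein sear must finish by minute 168 and therefore start by minute 159.
Mise en place must finish in time for sauce base (must start by minute 123); protein sear (must start by minute 159). The tightest is minute 123, so mise en place must start by 123 − 65 = minute 58.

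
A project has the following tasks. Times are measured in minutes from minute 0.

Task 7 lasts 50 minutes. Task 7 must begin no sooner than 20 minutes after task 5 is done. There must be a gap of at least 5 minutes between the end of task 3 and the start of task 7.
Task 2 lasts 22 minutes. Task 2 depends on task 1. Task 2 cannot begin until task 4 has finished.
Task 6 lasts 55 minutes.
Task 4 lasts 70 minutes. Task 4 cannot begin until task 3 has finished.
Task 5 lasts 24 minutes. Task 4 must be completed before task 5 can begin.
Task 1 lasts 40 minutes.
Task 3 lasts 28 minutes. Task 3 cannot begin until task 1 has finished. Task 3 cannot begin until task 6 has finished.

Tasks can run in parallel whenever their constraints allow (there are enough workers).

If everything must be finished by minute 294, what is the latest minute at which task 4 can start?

130

Task 2 must finish by minute 294; it takes 22 minutes, so it must start by 294 − 22 = minute 272.
Nothing follows task 7; the deadline of minute 294 is its only limit. It must start by 294 − 50 = minute 244.
Since task 7 (must start by minute 244, minus 20-minute gap → minute 224) depends on it, task 5 must finish by minute 224. Backing off its 24-minute duration gives a latest start of minute 200.
For task 4: task 2 (must start by minute 272); task 5 (must start by minute 200). The most restrictive is minute 200; with a 70-minute duration, task 4 must start by minute 130.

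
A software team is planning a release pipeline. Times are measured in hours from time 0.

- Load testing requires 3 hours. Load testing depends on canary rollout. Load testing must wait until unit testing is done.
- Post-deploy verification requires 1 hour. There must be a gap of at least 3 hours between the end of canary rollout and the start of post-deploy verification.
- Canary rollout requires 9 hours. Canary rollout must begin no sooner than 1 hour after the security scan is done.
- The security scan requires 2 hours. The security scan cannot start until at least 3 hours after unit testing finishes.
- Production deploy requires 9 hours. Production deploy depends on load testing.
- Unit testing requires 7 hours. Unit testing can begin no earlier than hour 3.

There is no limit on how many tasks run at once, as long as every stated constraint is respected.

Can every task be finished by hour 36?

After its own release at hour 3, unit testing can start at hour 3 and finishes at hour 10.
The security scan waits on unit testing (finishes hour 10, plus 3-hour gap → hour 13), so it starts at hour 13 and finishes at 13 + 2 = hour 15.
Canary rollout waits on the security scan (finishes hour 15, plus 1-hour gap → hour 16), so it starts at hour 16 and finishes at 16 + 9 = hour 25.
Post-deploy verification cannot begin until canary rollout (finishes hour 25, plus 3-hour gap → hour 28). It runs from hour 28 to 28 + 1 = hour 29.
Load testing has to wait for canary rollout (finishes hour 25); unit testing (finishes hour 10). The latest of these is hour 25, so load testing runs hour 25 to 25 + 3 = hour 28.
Production deploy cannot begin until load testing (finishes hour 28). It runs from hour 28 to 28 + 9 = hour 37.
The earliest everything can be done is hour 37, which is after the deadline of 36, so it is not possible.

No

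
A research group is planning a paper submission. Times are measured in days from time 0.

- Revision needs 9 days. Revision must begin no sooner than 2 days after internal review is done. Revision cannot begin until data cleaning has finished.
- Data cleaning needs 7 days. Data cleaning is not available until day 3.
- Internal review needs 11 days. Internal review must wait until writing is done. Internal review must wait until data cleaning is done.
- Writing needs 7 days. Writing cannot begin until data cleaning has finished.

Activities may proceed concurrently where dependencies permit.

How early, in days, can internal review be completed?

Data cleaning waits on its own release at day 3, so it starts at day 3 and finishes at 3 + 7 = day 10.
Writing cannot begin until data cleaning (finishes day 10). It runs from day 10 to 10 + 7 = day 17.
Internal review cannot start until writing (finishes day 17); data cleaning (finishes day 10). The controlling bound is day 17, so internal review finishes at 17 + 11 = day 28.

28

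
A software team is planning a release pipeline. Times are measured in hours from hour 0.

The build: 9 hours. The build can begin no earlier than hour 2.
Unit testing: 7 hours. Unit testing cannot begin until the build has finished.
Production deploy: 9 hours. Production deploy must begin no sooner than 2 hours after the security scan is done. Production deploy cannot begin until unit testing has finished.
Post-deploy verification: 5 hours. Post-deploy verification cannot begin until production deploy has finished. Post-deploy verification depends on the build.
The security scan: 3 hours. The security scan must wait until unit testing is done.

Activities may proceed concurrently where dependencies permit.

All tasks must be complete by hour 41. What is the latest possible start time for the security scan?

Nothing follows post-deploy verification; the deadline of hour 41 is its only limit. It must start by 41 − 5 = hour 36.
Production deploy must finish before post-deploy verification (must start by hour 36). With a 9-hour duration, production deploy must start by 36 − 9 = hour 27.
The security scan must finish before production deploy (must start by hour 27, minus 2-hour gap → hour 25). With a 3-hour duration, the security scan must start by 25 − 3 = hour 22.

22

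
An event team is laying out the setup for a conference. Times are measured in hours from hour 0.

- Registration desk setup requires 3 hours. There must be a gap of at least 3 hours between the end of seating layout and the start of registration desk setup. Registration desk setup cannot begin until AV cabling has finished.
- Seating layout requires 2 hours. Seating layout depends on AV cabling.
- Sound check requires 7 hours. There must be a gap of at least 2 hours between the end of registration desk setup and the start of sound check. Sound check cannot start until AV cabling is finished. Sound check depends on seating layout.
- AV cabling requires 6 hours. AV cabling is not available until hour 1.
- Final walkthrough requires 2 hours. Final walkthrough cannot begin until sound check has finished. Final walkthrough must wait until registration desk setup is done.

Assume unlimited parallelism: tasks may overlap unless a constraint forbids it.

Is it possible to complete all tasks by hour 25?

No

AV cabling cannot begin until its own release at hour 1. It runs from hour 1 to 1 + 6 = hour 7.
Seating layout cannot begin until AV cabling (finishes hour 7). It runs from hour 7 to 7 + 2 = hour 9.
For registration desk setup: seating layout (finishes hour 9, plus 3-hour gap → hour 12); AV cabling (finishes hour 7). Taking the maximum gives a start of hour 12, and it finishes at 12 + 3 = hour 15.
For sound check: registration desk setup (finishes hour 15, plus 2-hour gap → hour 17); AV cabling (finishes hour 7); seating layout (finishes hour 9). Taking the maximum gives a start of hour 17, and it finishes at 17 + 7 = hour 24.
Final walkthrough has to wait for sound check (finishes hour 24); registration desk setup (finishes hour 15). The latest of these is hour 24, so final walkthrough runs hour 24 to 24 + 2 = hour 26.
The earliest everything can be done is hour 26, which is after the deadline of 25, so it is not possible.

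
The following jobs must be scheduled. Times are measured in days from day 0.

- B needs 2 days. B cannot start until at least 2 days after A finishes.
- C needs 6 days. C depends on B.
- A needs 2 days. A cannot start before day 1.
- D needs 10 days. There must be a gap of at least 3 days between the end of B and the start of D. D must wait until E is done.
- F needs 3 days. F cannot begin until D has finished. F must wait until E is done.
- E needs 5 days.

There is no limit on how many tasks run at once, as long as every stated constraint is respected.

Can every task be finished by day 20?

E has no prerequisites, so it starts at day 0 and finishes at day 5.
After its own release at day 1, A can start at day 1 and finishes at day 3.
B waits on A (finishes day 3, plus 2-day gap → day 5), so it starts at day 5 and finishes at 5 + 2 = day 7.
For D: B (finishes day 7, plus 3-day gap → day 10); E (finishes day 5). Taking the maximum gives a start of day 10, and it finishes at 10 + 10 = day 20.
F cannot start until D (finishes day 20); E (finishes day 5). The controlling bound is day 20, so F finishes at 20 + 3 = day 23.
C cannot begin until B (finishes day 7). It runs from day 7 to 7 + 6 = day 13.
The earliest everything can be done is day 23, which is after the deadline of 20, so it is not possible.

No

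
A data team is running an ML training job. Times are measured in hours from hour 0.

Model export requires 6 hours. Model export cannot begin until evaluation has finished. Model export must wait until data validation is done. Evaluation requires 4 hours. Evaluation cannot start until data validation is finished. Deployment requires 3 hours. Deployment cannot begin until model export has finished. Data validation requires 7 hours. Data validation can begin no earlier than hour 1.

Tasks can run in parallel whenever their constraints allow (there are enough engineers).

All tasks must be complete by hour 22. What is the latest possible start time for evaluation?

9

Deployment has no dependents, so it just needs to finish by hour 22. Starting by 22 − 3 = hour 19 achieves that.
Since deployment (must start by hour 19) depends on it, model export must finish by hour 19. Backing off its 6-hour duration gives a latest start of hour 13.
Evaluation feeds into model export (must start by hour 13); so evaluation must finish by hour 13 and therefore start by hour 9.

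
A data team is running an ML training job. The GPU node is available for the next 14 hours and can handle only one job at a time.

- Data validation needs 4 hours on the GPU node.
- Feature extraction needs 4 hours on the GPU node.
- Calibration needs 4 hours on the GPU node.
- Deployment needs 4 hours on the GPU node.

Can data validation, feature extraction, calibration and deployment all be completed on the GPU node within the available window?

Running back to back, the jobs need 4 + 4 + 4 + 4 = 16 hours on the GPU node.
Since 16 > 14, they cannot all fit.

No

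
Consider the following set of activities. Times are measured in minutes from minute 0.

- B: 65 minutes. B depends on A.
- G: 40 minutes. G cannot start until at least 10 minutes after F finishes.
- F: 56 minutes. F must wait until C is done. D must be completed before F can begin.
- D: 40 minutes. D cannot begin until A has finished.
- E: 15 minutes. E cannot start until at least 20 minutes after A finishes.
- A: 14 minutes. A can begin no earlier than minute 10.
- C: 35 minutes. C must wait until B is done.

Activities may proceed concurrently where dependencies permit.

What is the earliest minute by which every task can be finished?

230

After its own release at minute 10, A can start at minute 10 and finishes at minute 24.
E waits on A (finishes minute 24, plus 20-minute gap → minute 44), so it starts at minute 44 and finishes at 44 + 15 = minute 59.
D cannot begin until A (finishes minute 24). It runs from minute 24 to 24 + 40 = minute 64.
B waits on A (finishes minute 24), so it starts at minute 24 and finishes at 24 + 65 = minute 89.
After B (finishes minute 89), C can start at minute 89 and finishes at minute 124.
F needs all of C (finishes minute 124); D (finishes minute 64). That puts its earliest start at minute 124; it finishes at 124 + 56 = minute 180.
G cannot begin until F (finishes minute 180, plus 10-minute gap → minute 190). It runs from minute 190 to 190 + 40 = minute 230.
All tasks are finished once the last one completes. Finish times: A at 24, B at 89, C at 124, D at 64, E at 59, F at 180, G at 230. The latest is minute 230.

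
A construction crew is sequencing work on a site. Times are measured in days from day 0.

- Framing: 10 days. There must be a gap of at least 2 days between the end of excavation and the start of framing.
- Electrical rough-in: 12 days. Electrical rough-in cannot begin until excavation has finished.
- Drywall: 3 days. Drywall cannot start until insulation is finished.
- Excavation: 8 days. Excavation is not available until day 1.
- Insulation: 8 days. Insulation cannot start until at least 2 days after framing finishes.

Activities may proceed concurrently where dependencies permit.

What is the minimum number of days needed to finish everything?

34

After its own release at day 1, excavation can start at day 1 and finishes at day 9.
Electrical rough-in cannot begin until excavation (finishes day 9). It runs from day 9 to 9 + 12 = day 21.
Framing cannot begin until excavation (finishes day 9, plus 2-day gap → day 11). It runs from day 11 to 11 + 10 = day 21.
Insulation waits on framing (finishes day 21, plus 2-day gap → day 23), so it starts at day 23 and finishes at 23 + 8 = day 31.
After insulation (finishes day 31), drywall can start at day 31 and finishes at day 34.
All tasks are finished once the last one completes. Finish times: Excavation at 9, Framing at 21, Electrical rough-in at 21, Insulation at 31, Drywall at 34. The latest is day 34.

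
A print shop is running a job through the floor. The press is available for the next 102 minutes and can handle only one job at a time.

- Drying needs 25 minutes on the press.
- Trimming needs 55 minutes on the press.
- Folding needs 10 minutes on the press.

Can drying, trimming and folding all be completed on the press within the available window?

Yes

Running back to back, the jobs need 25 + 55 + 10 = 90 minutes on the press.
Since 90 ≤ 102, they fit within the window.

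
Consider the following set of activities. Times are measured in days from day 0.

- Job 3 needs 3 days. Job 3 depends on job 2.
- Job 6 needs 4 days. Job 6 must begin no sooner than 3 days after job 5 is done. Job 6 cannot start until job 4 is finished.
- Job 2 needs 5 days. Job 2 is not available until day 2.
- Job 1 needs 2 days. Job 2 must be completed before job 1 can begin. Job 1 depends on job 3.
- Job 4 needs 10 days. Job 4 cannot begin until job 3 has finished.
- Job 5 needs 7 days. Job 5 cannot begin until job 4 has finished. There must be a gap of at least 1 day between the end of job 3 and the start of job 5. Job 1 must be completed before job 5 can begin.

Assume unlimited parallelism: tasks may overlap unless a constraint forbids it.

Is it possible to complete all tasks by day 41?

Yes

After its own release at day 2, job 2 can start at day 2 and finishes at day 7.
Job 3 cannot begin until job 2 (finishes day 7). It runs from day 7 to 7 + 3 = day 10.
Job 4 cannot begin until job 3 (finishes day 10). It runs from day 10 to 10 + 10 = day 20.
Job 1 needs all of job 2 (finishes day 7); job 3 (finishes day 10). That puts its earliest start at day 10; it finishes at 10 + 2 = day 12.
Job 5 has to wait for job 4 (finishes day 20); job 3 (finishes day 10, plus 1-day gap → day 11); job 1 (finishes day 12). The latest of these is day 20, so job 5 runs day 20 to 20 + 7 = day 27.
Job 6 cannot start until job 5 (finishes day 27, plus 3-day gap → day 30); job 4 (finishes day 20). The controlling bound is day 30, so job 6 finishes at 30 + 4 = day 34.
Every task is finished by day 34, which is no later than the deadline of 41, so the schedule is feasible.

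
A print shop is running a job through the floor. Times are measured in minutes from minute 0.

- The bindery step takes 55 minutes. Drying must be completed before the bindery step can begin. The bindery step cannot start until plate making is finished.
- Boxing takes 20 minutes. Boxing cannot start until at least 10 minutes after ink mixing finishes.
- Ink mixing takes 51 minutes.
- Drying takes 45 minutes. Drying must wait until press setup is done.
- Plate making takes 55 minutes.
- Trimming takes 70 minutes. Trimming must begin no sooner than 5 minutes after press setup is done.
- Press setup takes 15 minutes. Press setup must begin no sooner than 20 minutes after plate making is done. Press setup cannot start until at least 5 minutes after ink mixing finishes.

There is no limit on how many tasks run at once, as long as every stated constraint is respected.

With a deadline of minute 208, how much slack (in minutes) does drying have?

Nothing blocks ink mixing, so it runs from minute 0 to minute 51.
Plate making can start immediately at minute 0; it finishes at minute 55.
Press setup needs all of plate making (finishes minute 55, plus 20-minute gap → minute 75); ink mixing (finishes minute 51, plus 5-minute gap → minute 56). That puts its earliest start at minute 75; it finishes at 75 + 15 = minute 90.
Drying cannot begin until press setup (finishes minute 90). It runs from minute 90 to 90 + 45 = minute 135.

Working backward from the deadline:
To finish by minute 208, the bindery step (duration 55) must start no later than minute 153.
Drying must finish before the bindery step (must start by minute 153). With a 45-minute duration, drying must start by 153 − 45 = minute 108.
So drying can start as early as minute 90 and as late as minute 108, giving 108 − 90 = 18 minutes of slack.

18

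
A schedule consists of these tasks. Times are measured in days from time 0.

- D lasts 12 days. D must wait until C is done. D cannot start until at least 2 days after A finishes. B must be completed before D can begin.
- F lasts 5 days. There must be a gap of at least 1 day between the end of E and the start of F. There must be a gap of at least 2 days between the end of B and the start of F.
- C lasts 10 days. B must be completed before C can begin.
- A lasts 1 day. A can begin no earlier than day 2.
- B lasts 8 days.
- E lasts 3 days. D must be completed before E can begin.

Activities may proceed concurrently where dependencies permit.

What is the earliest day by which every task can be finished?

39

Nothing blocks B, so it runs from day 0 to day 8.
C cannot begin until B (finishes day 8). It runs from day 8 to 8 + 10 = day 18.
After its own release at day 2, A can start at day 2 and finishes at day 3.
For D: C (finishes day 18); A (finishes day 3, plus 2-day gap → day 5); B (finishes day 8). Taking the maximum gives a start of day 18, and it finishes at 18 + 12 = day 30.
E waits on D (finishes day 30), so it starts at day 30 and finishes at 30 + 3 = day 33.
F has to wait for E (finishes day 33, plus 1-day gap → day 34); B (finishes day 8, plus 2-day gap → day 10). The latest of these is day 34, so F runs day 34 to 34 + 5 = day 39.
All tasks are finished once the last one completes. Finish times: A at 3, B at 8, C at 18, D at 30, E at 33, F at 39. The latest is day 39.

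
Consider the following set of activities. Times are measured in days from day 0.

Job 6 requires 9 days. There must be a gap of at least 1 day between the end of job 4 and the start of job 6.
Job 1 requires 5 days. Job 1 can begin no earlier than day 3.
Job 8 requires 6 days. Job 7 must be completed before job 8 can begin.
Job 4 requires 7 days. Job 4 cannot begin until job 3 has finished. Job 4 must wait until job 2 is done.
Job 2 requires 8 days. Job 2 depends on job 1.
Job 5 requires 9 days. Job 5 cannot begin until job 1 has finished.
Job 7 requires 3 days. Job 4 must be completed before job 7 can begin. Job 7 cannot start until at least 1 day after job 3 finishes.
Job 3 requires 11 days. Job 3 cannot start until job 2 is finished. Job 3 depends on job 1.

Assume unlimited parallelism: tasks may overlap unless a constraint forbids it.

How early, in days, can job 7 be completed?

37

Job 1 waits on its own release at day 3, so it starts at day 3 and finishes at 3 + 5 = day 8.
After job 1 (finishes day 8), job 2 can start at day 8 and finishes at day 16.
Job 3 cannot start until job 2 (finishes day 16); job 1 (finishes day 8). The controlling bound is day 16, so job 3 finishes at 16 + 11 = day 27.
Job 4 needs all of job 3 (finishes day 27); job 2 (finishes day 16). That puts its earliest start at day 27; it finishes at 27 + 7 = day 34.
Job 7 cannot start until job 4 (finishes day 34); job 3 (finishes day 27, plus 1-day gap → day 28). The controlling bound is day 34, so job 7 finishes at 34 + 3 = day 37.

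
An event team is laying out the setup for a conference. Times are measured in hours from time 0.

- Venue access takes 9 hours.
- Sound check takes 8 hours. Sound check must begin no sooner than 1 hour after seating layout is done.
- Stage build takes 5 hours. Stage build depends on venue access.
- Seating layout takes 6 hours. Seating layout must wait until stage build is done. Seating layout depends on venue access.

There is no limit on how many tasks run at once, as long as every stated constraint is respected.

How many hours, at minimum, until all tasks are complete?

29

Venue access can start immediately at hour 0; it finishes at hour 9.
After venue access (finishes hour 9), stage build can start at hour 9 and finishes at hour 14.
For seating layout: stage build (finishes hour 14); venue access (finishes hour 9). Taking the maximum gives a start of hour 14, and it finishes at 14 + 6 = hour 20.
Sound check cannot begin until seating layout (finishes hour 20, plus 1-hour gap → hour 21). It runs from hour 21 to 21 + 8 = hour 29.
All tasks are finished once the last one completes. Finish times: Venue access at 9, Stage build at 14, Seating layout at 20, Sound check at 29. The latest is hour 29.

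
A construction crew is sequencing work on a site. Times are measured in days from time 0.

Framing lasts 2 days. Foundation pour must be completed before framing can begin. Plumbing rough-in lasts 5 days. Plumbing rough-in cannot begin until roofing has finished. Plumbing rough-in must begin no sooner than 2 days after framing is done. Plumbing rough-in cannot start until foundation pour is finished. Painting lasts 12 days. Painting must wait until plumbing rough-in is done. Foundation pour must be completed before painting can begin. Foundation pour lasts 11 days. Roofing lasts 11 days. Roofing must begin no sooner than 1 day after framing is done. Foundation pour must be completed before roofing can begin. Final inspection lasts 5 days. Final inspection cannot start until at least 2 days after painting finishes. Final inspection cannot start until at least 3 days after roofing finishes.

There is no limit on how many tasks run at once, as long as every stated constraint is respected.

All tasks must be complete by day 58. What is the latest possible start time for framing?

Final inspection must finish by day 58; it takes 5 days, so it must start by 58 − 5 = day 53.
Painting has to be done before final inspection (must start by day 53, minus 2-day gap → day 51). That means finishing by day 51, i.e. starting by 51 − 12 = day 39.
Plumbing rough-in feeds into painting (must start by day 39); so plumbing rough-in must finish by day 39 and therefore start by day 34.
Roofing must finish in time for plumbing rough-in (must start by day 34); final inspection (must start by day 53, minus 3-day gap → day 50). The tightest is day 34, so roofing must start by 34 − 11 = day 23.
Framing feeds roofing (must start by day 23, minus 1-day gap → day 22); plumbing rough-in (must start by day 34, minus 2-day gap → day 32). Taking the minimum, framing must finish by day 22 and start by 22 − 2 = day 20.

20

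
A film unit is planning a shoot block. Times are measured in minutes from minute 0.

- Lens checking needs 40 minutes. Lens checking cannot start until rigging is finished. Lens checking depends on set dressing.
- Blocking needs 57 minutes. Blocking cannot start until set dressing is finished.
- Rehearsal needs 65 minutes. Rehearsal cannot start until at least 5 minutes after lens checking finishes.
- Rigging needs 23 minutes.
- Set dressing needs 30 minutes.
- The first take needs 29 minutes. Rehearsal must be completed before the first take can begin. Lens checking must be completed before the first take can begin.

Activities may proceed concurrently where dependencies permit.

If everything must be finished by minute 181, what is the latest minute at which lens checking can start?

To finish by minute 181, the first take (duration 29) must start no later than minute 152.
Rehearsal feeds into the first take (must start by minute 152); so rehearsal must finish by minute 152 and therefore start by minute 87.
Lens checking must finish in time for rehearsal (must start by minute 87, minus 5-minute gap → minute 82); the first take (must start by minute 152). The tightest is minute 82, so lens checking must start by 82 − 40 = minute 42.

42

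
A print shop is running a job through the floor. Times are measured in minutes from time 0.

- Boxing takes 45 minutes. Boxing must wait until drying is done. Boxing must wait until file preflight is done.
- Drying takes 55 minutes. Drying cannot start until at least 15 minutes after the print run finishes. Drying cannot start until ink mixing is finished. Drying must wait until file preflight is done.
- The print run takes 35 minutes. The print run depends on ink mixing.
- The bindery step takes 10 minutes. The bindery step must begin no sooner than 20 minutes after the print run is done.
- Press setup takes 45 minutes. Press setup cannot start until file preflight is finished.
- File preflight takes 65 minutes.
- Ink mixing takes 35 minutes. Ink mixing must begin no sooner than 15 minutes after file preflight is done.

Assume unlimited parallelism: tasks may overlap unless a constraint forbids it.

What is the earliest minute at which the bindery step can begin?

170

File preflight can start immediately at minute 0; it finishes at minute 65.
Ink mixing waits on file preflight (finishes minute 65, plus 15-minute gap → minute 80), so it starts at minute 80 and finishes at 80 + 35 = minute 115.
After ink mixing (finishes minute 115), the print run can start at minute 115 and finishes at minute 150.
The bindery step waits on the print run (finishes minute 150, plus 20-minute gap → minute 170), so the earliest it can start is minute 170.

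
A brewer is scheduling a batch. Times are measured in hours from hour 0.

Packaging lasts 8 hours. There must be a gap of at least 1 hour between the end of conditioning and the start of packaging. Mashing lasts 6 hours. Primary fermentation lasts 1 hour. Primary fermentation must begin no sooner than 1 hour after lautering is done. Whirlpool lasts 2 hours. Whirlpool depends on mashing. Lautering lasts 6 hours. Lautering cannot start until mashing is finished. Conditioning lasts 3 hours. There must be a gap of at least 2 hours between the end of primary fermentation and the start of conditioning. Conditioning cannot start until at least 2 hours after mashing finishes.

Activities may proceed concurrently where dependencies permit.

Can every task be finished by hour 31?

Yes

Mashing has no prerequisites, so it starts at hour 0 and finishes at hour 6.
After mashing (finishes hour 6), whirlpool can start at hour 6 and finishes at hour 8.
Lautering cannot begin until mashing (finishes hour 6). It runs from hour 6 to 6 + 6 = hour 12.
Primary fermentation cannot begin until lautering (finishes hour 12, plus 1-hour gap → hour 13). It runs from hour 13 to 13 + 1 = hour 14.
Conditioning needs all of primary fermentation (finishes hour 14, plus 2-hour gap → hour 16); mashing (finishes hour 6, plus 2-hour gap → hour 8). That puts its earliest start at hour 16; it finishes at 16 + 3 = hour 19.
Packaging cannot begin until conditioning (finishes hour 19, plus 1-hour gap → hour 20). It runs from hour 20 to 20 + 8 = hour 28.
Every task is finished by hour 28, which is no later than the deadline of 31, so the schedule is feasible.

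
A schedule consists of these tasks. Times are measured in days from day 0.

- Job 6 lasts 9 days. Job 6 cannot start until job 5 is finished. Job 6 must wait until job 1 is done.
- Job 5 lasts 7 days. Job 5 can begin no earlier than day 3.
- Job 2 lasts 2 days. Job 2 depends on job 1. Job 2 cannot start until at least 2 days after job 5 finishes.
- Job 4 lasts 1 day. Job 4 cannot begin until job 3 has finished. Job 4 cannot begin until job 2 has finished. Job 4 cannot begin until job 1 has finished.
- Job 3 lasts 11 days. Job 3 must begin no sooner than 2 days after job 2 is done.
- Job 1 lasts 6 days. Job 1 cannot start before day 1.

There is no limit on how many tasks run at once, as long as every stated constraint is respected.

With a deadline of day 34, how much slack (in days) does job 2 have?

6

After its own release at day 3, job 5 can start at day 3 and finishes at day 10.
Job 1 waits on its own release at day 1, so it starts at day 1 and finishes at 1 + 6 = day 7.
Job 2 cannot start until job 1 (finishes day 7); job 5 (finishes day 10, plus 2-day gap → day 12). The controlling bound is day 12, so job 2 finishes at 12 + 2 = day 14.

Working backward from the deadline:
Job 4 must finish by day 34; it takes 1 day, so it must start by 34 − 1 = day 33.
Job 3 has to be done before job 4 (must start by day 33). That means finishing by day 33, i.e. starting by 33 − 11 = day 22.
Job 2 must finish in time for job 3 (must start by day 22, minus 2-day gap → day 20); job 4 (must start by day 33). The tightest is day 20, so job 2 must start by 20 − 2 = day 18.
So job 2 can start as early as day 12 and as late as day 18, giving 18 − 12 = 6 days of slack.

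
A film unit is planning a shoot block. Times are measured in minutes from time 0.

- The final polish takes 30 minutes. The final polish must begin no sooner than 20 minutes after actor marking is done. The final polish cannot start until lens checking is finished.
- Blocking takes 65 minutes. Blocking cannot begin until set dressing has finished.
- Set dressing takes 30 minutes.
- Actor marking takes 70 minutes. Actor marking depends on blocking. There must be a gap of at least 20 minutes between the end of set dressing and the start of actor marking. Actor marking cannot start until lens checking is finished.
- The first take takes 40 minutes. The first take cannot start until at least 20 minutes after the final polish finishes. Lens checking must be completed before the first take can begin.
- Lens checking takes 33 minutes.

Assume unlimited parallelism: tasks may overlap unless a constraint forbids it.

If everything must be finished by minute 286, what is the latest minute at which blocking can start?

To finish by minute 286, the first take (duration 40) must start no later than minute 246.
The final polish feeds into the first take (must start by minute 246, minus 20-minute gap → minute 226); so the final polish must finish by minute 226 and therefore start by minute 196.
Since the final polish (must start by minute 196, minus 20-minute gap → minute 176) depends on it, actor marking must finish by minute 176. Backing off its 70-minute duration gives a latest start of minute 106.
Since actor marking (must start by minute 106) depends on it, blocking must finish by minute 106. Backing off its 65-minute duration gives a latest start of minute 41.

41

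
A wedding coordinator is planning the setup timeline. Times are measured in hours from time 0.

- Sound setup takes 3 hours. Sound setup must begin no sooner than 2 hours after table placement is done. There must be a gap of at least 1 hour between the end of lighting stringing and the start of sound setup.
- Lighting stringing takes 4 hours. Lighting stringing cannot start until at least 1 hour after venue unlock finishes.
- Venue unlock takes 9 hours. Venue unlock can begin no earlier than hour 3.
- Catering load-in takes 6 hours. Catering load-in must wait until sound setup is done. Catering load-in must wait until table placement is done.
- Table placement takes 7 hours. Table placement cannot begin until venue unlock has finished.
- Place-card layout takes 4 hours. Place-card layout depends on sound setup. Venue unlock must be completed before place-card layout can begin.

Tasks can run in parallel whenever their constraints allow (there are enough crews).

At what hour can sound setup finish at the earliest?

Venue unlock waits on its own release at hour 3, so it starts at hour 3 and finishes at 3 + 9 = hour 12.
After venue unlock (finishes hour 12, plus 1-hour gap → hour 13), lighting stringing can start at hour 13 and finishes at hour 17.
After venue unlock (finishes hour 12), table placement can start at hour 12 and finishes at hour 19.
For sound setup: table placement (finishes hour 19, plus 2-hour gap → hour 21); lighting stringing (finishes hour 17, plus 1-hour gap → hour 18). Taking the maximum gives a start of hour 21, and it finishes at 21 + 3 = hour 24.

24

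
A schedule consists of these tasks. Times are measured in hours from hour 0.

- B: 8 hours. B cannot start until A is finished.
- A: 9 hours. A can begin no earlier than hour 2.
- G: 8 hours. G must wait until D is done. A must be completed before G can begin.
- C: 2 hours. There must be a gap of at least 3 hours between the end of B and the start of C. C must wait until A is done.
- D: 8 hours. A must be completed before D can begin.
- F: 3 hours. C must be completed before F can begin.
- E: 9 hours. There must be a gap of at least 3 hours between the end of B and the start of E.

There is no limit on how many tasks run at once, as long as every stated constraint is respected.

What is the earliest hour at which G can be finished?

After its own release at hour 2, A can start at hour 2 and finishes at hour 11.
D cannot begin until A (finishes hour 11). It runs from hour 11 to 11 + 8 = hour 19.
For G: D (finishes hour 19); A (finishes hour 11). Taking the maximum gives a start of hour 19, and it finishes at 19 + 8 = hour 27.

27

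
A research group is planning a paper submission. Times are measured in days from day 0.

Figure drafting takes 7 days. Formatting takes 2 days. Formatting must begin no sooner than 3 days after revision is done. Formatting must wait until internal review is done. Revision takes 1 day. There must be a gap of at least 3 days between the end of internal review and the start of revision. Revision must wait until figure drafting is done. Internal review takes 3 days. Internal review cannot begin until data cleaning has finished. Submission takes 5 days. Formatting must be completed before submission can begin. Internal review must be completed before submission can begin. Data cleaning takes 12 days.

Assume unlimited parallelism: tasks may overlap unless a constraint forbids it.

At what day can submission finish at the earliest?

Nothing blocks figure drafting, so it runs from day 0 to day 7.
Nothing blocks data cleaning, so it runs from day 0 to day 12.
Internal review cannot begin until data cleaning (finishes day 12). It runs from day 12 to 12 + 3 = day 15.
Revision cannot start until internal review (finishes day 15, plus 3-day gap → day 18); figure drafting (finishes day 7). The controlling bound is day 18, so revision finishes at 18 + 1 = day 19.
Formatting cannot start until revision (finishes day 19, plus 3-day gap → day 22); internal review (finishes day 15). The controlling bound is day 22, so formatting finishes at 22 + 2 = day 24.
For submission: formatting (finishes day 24); internal review (finishes day 15). Taking the maximum gives a start of day 24, and it finishes at 24 + 5 = day 29.

29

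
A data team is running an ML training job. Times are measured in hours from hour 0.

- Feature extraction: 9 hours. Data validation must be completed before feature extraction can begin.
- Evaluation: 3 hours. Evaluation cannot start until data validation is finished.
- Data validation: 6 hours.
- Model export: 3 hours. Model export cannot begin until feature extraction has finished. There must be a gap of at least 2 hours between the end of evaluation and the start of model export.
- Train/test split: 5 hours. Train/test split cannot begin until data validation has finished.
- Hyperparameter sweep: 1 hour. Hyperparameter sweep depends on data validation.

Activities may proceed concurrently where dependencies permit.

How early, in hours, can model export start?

15

Nothing blocks data validation, so it runs from hour 0 to hour 6.
Evaluation waits on data validation (finishes hour 6), so it starts at hour 6 and finishes at 6 + 3 = hour 9.
Feature extraction waits on data validation (finishes hour 6), so it starts at hour 6 and finishes at 6 + 9 = hour 15.
Model export waits on feature extraction (finishes hour 15); evaluation (finishes hour 9, plus 2-hour gap → hour 11). The latest of these is hour 15, which is the earliest model export can start.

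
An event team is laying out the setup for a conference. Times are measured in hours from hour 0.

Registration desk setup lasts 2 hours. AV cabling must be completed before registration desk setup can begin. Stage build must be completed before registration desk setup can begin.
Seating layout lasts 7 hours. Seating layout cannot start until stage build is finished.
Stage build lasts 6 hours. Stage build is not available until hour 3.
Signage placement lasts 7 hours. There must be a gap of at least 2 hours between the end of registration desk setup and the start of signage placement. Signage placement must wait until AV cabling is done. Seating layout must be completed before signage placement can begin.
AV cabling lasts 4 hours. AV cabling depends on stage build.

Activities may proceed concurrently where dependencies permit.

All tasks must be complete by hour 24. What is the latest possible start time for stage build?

Signage placement must finish by hour 24; it takes 7 hours, so it must start by 24 − 7 = hour 17.
Registration desk setup feeds into signage placement (must start by hour 17, minus 2-hour gap → hour 15); so registration desk setup must finish by hour 15 and therefore start by hour 13.
AV cabling has several dependents: registration desk setup (must start by hour 13); signage placement (must start by hour 17). The earliest of those limits is hour 13, so AV cabling must start by 13 − 4 = hour 9.
Seating layout has to be done before signage placement (must start by hour 17). That means finishing by hour 17, i.e. starting by 17 − 7 = hour 10.
Stage build has several dependents: AV cabling (must start by hour 9); seating layout (must start by hour 10); registration desk setup (must start by hour 13). The earliest of those limits is hour 9, so stage build must start by 9 − 6 = hour 3.

3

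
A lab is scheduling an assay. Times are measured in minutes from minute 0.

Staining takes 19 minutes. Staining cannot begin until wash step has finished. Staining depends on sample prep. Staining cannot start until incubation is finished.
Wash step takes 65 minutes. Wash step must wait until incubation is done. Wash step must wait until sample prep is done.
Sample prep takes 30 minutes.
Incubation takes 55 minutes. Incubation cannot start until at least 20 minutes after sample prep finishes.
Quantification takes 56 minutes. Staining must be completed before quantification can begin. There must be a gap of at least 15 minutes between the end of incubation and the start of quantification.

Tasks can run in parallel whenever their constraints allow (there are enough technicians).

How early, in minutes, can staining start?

170

Nothing blocks sample prep, so it runs from minute 0 to minute 30.
Incubation cannot begin until sample prep (finishes minute 30, plus 20-minute gap → minute 50). It runs from minute 50 to 50 + 55 = minute 105.
Wash step needs all of incubation (finishes minute 105); sample prep (finishes minute 30). That puts its earliest start at minute 105; it finishes at 105 + 65 = minute 170.
Staining waits on wash step (finishes minute 170); sample prep (finishes minute 30); incubation (finishes minute 105). The latest of these is minute 170, which is the earliest staining can start.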